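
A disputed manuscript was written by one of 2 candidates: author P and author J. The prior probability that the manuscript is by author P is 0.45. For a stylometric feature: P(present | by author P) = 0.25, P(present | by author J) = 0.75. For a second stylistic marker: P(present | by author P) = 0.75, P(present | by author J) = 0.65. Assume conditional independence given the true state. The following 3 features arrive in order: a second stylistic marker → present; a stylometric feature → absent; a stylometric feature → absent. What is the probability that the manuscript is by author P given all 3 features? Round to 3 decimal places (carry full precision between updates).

Apply Bayes' rule sequentially, carrying P(author P) forward.
After a second stylistic marker='present': P(author P) = 0.75·0.4500 / (0.75·0.4500 + 0.65·0.5500) ≈ 0.4856
After a stylometric feature='absent': P(author P) = 0.75·0.4856 / (0.75·0.4856 + 0.25·0.5144) ≈ 0.7391
After a stylometric feature='absent': P(author P) = 0.75·0.7391 / (0.75·0.7391 + 0.25·0.2609) ≈ 0.8947

0.895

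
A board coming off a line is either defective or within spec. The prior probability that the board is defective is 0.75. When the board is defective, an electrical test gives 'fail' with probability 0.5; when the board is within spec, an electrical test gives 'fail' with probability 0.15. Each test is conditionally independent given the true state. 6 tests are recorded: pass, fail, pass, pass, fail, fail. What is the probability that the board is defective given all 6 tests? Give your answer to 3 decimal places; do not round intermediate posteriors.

After 'pass': P(defective) = 0.5·0.7500 / (0.5·0.7500 + 0.85·0.2500) ≈ 0.6383
After 'fail': P(defective) = 0.5·0.6383 / (0.5·0.6383 + 0.15·0.3617) ≈ 0.8547
After 'pass': P(defective) = 0.5·0.8547 / (0.5·0.8547 + 0.85·0.1453) ≈ 0.7758
After 'pass': P(defective) = 0.5·0.7758 / (0.5·0.7758 + 0.85·0.2242) ≈ 0.6706
After 'fail': P(defective) = 0.5·0.6706 / (0.5·0.6706 + 0.15·0.3294) ≈ 0.8715
After 'fail': P(defective) = 0.5·0.8715 / (0.5·0.8715 + 0.15·0.1285) ≈ 0.9577

0.958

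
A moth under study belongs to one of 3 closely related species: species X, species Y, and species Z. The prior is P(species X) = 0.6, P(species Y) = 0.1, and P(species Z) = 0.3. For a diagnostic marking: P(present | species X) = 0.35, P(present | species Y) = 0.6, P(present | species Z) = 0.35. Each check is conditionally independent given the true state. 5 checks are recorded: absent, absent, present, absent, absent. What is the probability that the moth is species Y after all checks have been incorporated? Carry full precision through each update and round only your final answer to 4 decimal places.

0.0266

After 'absent': normaliser = 0.65·0.6000 + 0.4·0.1000 + 0.65·0.3000; P(species X) ≈ 0.6240, P(species Y) ≈ 0.0640, P(species Z) ≈ 0.3120
After 'absent': normaliser = 0.65·0.6240 + 0.4·0.0640 + 0.65·0.3120; P(species X) ≈ 0.6397, P(species Y) ≈ 0.0404, P(species Z) ≈ 0.3199
After 'present': normaliser = 0.35·0.6397 + 0.6·0.0404 + 0.35·0.3199; P(species X) ≈ 0.6218, P(species Y) ≈ 0.0673, P(species Z) ≈ 0.3109
After 'absent': normaliser = 0.65·0.6218 + 0.4·0.0673 + 0.65·0.3109; P(species X) ≈ 0.6383, P(species Y) ≈ 0.0425, P(species Z) ≈ 0.3192
After 'absent': normaliser = 0.65·0.6383 + 0.4·0.0425 + 0.65·0.3192; P(species X) ≈ 0.6489, P(species Y) ≈ 0.0266, P(species Z) ≈ 0.3245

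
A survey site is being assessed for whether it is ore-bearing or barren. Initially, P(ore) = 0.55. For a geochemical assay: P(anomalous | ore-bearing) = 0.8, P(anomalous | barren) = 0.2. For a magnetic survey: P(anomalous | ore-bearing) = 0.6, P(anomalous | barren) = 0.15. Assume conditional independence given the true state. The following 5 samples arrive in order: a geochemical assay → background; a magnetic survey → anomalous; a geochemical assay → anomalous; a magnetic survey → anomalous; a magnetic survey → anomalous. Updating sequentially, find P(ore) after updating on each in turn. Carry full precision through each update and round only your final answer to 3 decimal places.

0.987

After a geochemical assay='background': P(ore) = 0.2·0.5500 / (0.2·0.5500 + 0.8·0.4500) ≈ 0.2340
After a magnetic survey='anomalous': P(ore) = 0.6·0.2340 / (0.6·0.2340 + 0.15·0.7660) ≈ 0.5500
After a geochemical assay='anomalous': P(ore) = 0.8·0.5500 / (0.8·0.5500 + 0.2·0.4500) ≈ 0.8302
After a magnetic survey='anomalous': P(ore) = 0.6·0.8302 / (0.6·0.8302 + 0.15·0.1698) ≈ 0.9514
After a magnetic survey='anomalous': P(ore) = 0.6·0.9514 / (0.6·0.9514 + 0.15·0.0486) ≈ 0.9874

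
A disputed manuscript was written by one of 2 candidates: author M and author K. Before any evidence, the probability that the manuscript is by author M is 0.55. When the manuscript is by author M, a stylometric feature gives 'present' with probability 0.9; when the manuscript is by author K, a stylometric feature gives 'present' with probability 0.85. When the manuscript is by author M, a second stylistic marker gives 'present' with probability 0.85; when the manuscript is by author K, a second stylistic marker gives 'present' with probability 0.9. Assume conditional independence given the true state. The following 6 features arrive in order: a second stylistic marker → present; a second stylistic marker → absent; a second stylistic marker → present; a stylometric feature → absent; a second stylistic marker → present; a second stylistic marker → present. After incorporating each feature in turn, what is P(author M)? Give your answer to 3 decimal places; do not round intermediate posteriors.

Each posterior becomes the prior for the next update.
After a second stylistic marker='present': P(author M) = 0.85·0.5500 / (0.85·0.5500 + 0.9·0.4500) ≈ 0.5358
After a second stylistic marker='absent': P(author M) = 0.15·0.5358 / (0.15·0.5358 + 0.1·0.4642) ≈ 0.6339
After a second stylistic marker='present': P(author M) = 0.85·0.6339 / (0.85·0.6339 + 0.9·0.3661) ≈ 0.6205
After a stylometric feature='absent': P(author M) = 0.1·0.6205 / (0.1·0.6205 + 0.15·0.3795) ≈ 0.5216
After a second stylistic marker='present': P(author M) = 0.85·0.5216 / (0.85·0.5216 + 0.9·0.4784) ≈ 0.5073
After a second stylistic marker='present': P(author M) = 0.85·0.5073 / (0.85·0.5073 + 0.9·0.4927) ≈ 0.4930

0.493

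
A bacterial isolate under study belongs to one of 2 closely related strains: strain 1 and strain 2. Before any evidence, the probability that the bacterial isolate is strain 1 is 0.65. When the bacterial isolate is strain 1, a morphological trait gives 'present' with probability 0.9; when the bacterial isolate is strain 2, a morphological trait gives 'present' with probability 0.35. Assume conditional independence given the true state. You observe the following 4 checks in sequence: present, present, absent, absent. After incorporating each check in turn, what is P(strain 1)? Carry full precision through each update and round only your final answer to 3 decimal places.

Each posterior becomes the prior for the next update.
After 'present': P(strain 1) = 0.9·0.6500 / (0.9·0.6500 + 0.35·0.3500) ≈ 0.8269
After 'present': P(strain 1) = 0.9·0.8269 / (0.9·0.8269 + 0.35·0.1731) ≈ 0.9247
After 'absent': P(strain 1) = 0.1·0.9247 / (0.1·0.9247 + 0.65·0.0753) ≈ 0.6539
After 'absent': P(strain 1) = 0.1·0.6539 / (0.1·0.6539 + 0.65·0.3461) ≈ 0.2252

0.225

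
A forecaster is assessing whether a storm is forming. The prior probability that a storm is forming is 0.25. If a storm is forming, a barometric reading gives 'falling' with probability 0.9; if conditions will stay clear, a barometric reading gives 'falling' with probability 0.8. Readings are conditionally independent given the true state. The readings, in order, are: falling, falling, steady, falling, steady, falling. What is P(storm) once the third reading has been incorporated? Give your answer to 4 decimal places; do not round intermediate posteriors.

After 'falling': P(storm) = 0.9·0.2500 / (0.9·0.2500 + 0.8·0.7500) ≈ 0.2727
After 'falling': P(storm) = 0.9·0.2727 / (0.9·0.2727 + 0.8·0.7273) ≈ 0.2967
After 'steady': P(storm) = 0.1·0.2967 / (0.1·0.2967 + 0.2·0.7033) ≈ 0.1742

0.1742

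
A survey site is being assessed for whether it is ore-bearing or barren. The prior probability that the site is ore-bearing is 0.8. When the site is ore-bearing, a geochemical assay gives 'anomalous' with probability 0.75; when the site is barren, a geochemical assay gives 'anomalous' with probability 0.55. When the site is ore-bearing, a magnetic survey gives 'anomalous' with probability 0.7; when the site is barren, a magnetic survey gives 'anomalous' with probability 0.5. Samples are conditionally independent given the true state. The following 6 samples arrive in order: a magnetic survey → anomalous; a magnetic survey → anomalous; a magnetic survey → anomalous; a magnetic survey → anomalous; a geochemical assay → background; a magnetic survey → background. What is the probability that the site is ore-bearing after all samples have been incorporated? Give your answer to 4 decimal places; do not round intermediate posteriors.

After a magnetic survey='anomalous': P(ore) = 0.7·0.8000 / (0.7·0.8000 + 0.5·0.2000) ≈ 0.8485
After a magnetic survey='anomalous': P(ore) = 0.7·0.8485 / (0.7·0.8485 + 0.5·0.1515) ≈ 0.8869
After a magnetic survey='anomalous': P(ore) = 0.7·0.8869 / (0.7·0.8869 + 0.5·0.1131) ≈ 0.9165
After a magnetic survey='anomalous': P(ore) = 0.7·0.9165 / (0.7·0.9165 + 0.5·0.0835) ≈ 0.9389
After a geochemical assay='background': P(ore) = 0.25·0.9389 / (0.25·0.9389 + 0.45·0.0611) ≈ 0.8951
After a magnetic survey='background': P(ore) = 0.3·0.8951 / (0.3·0.8951 + 0.5·0.1049) ≈ 0.8367

0.8367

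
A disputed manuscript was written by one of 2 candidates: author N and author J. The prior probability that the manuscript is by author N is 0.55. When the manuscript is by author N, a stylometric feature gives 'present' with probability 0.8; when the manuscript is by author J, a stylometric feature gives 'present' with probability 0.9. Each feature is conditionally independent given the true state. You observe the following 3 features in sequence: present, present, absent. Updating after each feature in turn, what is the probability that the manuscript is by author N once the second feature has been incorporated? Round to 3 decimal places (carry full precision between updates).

0.491

After 'present': P(author N) = 0.8·0.5500 / (0.8·0.5500 + 0.9·0.4500) ≈ 0.5207
After 'present': P(author N) = 0.8·0.5207 / (0.8·0.5207 + 0.9·0.4793) ≈ 0.4913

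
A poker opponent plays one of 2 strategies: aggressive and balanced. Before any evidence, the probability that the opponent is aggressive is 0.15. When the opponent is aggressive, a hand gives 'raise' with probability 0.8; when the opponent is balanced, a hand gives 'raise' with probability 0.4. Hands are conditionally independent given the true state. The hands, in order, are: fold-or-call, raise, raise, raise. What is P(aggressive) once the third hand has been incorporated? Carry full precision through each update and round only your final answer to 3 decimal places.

After 'fold-or-call': P(aggressive) = 0.2·0.1500 / (0.2·0.1500 + 0.6·0.8500) ≈ 0.0556
After 'raise': P(aggressive) = 0.8·0.0556 / (0.8·0.0556 + 0.4·0.9444) ≈ 0.1053
After 'raise': P(aggressive) = 0.8·0.1053 / (0.8·0.1053 + 0.4·0.8947) ≈ 0.1905

0.190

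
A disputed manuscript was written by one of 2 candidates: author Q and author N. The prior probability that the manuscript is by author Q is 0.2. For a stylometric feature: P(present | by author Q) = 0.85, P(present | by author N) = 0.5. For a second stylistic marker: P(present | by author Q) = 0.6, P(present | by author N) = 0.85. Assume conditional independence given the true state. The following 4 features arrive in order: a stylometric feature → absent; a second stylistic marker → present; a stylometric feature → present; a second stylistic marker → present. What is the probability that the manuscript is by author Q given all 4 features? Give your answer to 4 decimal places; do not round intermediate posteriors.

After a stylometric feature='absent': P(author Q) = 0.15·0.2000 / (0.15·0.2000 + 0.5·0.8000) ≈ 0.0698
After a second stylistic marker='present': P(author Q) = 0.6·0.0698 / (0.6·0.0698 + 0.85·0.9302) ≈ 0.0503
After a stylometric feature='present': P(author Q) = 0.85·0.0503 / (0.85·0.0503 + 0.5·0.9497) ≈ 0.0826
After a second stylistic marker='present': P(author Q) = 0.6·0.0826 / (0.6·0.0826 + 0.85·0.9174) ≈ 0.0597

0.0597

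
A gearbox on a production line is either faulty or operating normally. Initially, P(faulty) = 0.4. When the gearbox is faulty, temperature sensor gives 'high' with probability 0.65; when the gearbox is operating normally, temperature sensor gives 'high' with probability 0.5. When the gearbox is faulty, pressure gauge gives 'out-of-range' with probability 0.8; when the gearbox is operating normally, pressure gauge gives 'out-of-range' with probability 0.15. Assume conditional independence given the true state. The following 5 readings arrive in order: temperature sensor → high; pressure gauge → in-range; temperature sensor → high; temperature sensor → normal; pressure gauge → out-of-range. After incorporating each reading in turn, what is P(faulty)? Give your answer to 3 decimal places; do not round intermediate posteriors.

0.497

After temperature sensor='high': P(faulty) = 0.65·0.4000 / (0.65·0.4000 + 0.5·0.6000) ≈ 0.4643
After pressure gauge='in-range': P(faulty) = 0.2·0.4643 / (0.2·0.4643 + 0.85·0.5357) ≈ 0.1694
After temperature sensor='high': P(faulty) = 0.65·0.1694 / (0.65·0.1694 + 0.5·0.8306) ≈ 0.2095
After temperature sensor='normal': P(faulty) = 0.35·0.2095 / (0.35·0.2095 + 0.5·0.7905) ≈ 0.1565
After pressure gauge='out-of-range': P(faulty) = 0.8·0.1565 / (0.8·0.1565 + 0.15·0.8435) ≈ 0.4974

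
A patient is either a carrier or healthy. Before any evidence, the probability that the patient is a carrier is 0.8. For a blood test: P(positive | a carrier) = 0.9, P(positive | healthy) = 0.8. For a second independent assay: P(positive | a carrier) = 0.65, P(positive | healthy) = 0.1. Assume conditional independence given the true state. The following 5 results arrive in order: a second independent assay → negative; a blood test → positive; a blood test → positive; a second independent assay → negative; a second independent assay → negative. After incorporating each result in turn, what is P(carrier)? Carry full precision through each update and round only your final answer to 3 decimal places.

Apply Bayes' rule sequentially, carrying P(carrier) forward.
After a second independent assay='negative': P(carrier) = 0.35·0.8000 / (0.35·0.8000 + 0.9·0.2000) ≈ 0.6087
After a blood test='positive': P(carrier) = 0.9·0.6087 / (0.9·0.6087 + 0.8·0.3913) ≈ 0.6364
After a blood test='positive': P(carrier) = 0.9·0.6364 / (0.9·0.6364 + 0.8·0.3636) ≈ 0.6632
After a second independent assay='negative': P(carrier) = 0.35·0.6632 / (0.35·0.6632 + 0.9·0.3368) ≈ 0.4336
After a second independent assay='negative': P(carrier) = 0.35·0.4336 / (0.35·0.4336 + 0.9·0.5664) ≈ 0.2294

0.229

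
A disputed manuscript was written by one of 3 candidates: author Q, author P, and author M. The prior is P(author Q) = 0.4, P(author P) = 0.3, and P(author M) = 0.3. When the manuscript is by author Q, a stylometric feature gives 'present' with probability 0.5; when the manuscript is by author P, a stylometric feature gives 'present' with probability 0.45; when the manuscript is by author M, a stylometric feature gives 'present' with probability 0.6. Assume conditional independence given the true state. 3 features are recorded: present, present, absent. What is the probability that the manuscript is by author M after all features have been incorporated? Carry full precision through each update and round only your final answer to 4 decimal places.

0.3412

Each posterior becomes the prior for the next update.
After 'present': normaliser = 0.5·0.4000 + 0.45·0.3000 + 0.6·0.3000; P(author Q) ≈ 0.3883, P(author P) ≈ 0.2621, P(author M) ≈ 0.3495
After 'present': normaliser = 0.5·0.3883 + 0.45·0.2621 + 0.6·0.3495; P(author Q) ≈ 0.3721, P(author P) ≈ 0.2260, P(author M) ≈ 0.4019
After 'absent': normaliser = 0.5·0.3721 + 0.55·0.2260 + 0.4·0.4019; P(author Q) ≈ 0.3949, P(author P) ≈ 0.2639, P(author M) ≈ 0.3412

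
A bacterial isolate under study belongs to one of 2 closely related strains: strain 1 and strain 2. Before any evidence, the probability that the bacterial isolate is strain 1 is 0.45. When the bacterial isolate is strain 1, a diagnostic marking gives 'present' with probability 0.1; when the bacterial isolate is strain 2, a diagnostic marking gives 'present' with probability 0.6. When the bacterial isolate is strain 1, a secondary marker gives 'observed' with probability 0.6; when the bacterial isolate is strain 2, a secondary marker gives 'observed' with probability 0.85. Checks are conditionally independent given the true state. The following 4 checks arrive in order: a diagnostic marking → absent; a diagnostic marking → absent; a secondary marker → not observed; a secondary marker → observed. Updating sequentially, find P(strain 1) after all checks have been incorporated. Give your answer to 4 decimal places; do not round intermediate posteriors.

Apply Bayes' rule sequentially, carrying P(strain 1) forward.
After a diagnostic marking='absent': P(strain 1) = 0.9·0.4500 / (0.9·0.4500 + 0.4·0.5500) ≈ 0.6480
After a diagnostic marking='absent': P(strain 1) = 0.9·0.6480 / (0.9·0.6480 + 0.4·0.3520) ≈ 0.8055
After a secondary marker='not observed': P(strain 1) = 0.4·0.8055 / (0.4·0.8055 + 0.15·0.1945) ≈ 0.9170
After a secondary marker='observed': P(strain 1) = 0.6·0.9170 / (0.6·0.9170 + 0.85·0.0830) ≈ 0.8863

0.8863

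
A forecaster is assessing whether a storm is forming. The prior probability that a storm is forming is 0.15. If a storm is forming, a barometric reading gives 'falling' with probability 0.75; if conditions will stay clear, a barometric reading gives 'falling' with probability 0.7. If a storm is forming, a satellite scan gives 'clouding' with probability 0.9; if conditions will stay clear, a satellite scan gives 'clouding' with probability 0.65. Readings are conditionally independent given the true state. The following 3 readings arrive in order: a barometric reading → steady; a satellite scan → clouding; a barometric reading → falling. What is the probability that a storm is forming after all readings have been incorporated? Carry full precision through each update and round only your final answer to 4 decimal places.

Apply Bayes' rule sequentially, carrying P(storm) forward.
After a barometric reading='steady': P(storm) = 0.25·0.1500 / (0.25·0.1500 + 0.3·0.8500) ≈ 0.1282
After a satellite scan='clouding': P(storm) = 0.9·0.1282 / (0.9·0.1282 + 0.65·0.8718) ≈ 0.1692
After a barometric reading='falling': P(storm) = 0.75·0.1692 / (0.75·0.1692 + 0.7·0.8308) ≈ 0.1791

0.1791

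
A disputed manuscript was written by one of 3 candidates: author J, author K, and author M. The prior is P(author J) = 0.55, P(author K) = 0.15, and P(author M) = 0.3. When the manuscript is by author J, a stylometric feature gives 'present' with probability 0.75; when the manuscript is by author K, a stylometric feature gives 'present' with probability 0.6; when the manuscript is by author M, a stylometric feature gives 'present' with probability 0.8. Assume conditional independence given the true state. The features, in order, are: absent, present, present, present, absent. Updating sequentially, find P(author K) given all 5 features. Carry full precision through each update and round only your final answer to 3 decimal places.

0.201

After 'absent': normaliser = 0.25·0.5500 + 0.4·0.1500 + 0.2·0.3000; P(author J) ≈ 0.5340, P(author K) ≈ 0.2330, P(author M) ≈ 0.2330
After 'present': normaliser = 0.75·0.5340 + 0.6·0.2330 + 0.8·0.2330; P(author J) ≈ 0.5511, P(author K) ≈ 0.1924, P(author M) ≈ 0.2565
After 'present': normaliser = 0.75·0.5511 + 0.6·0.1924 + 0.8·0.2565; P(author J) ≈ 0.5631, P(author K) ≈ 0.1573, P(author M) ≈ 0.2796
After 'present': normaliser = 0.75·0.5631 + 0.6·0.1573 + 0.8·0.2796; P(author J) ≈ 0.5704, P(author K) ≈ 0.1274, P(author M) ≈ 0.3021
After 'absent': normaliser = 0.25·0.5704 + 0.4·0.1274 + 0.2·0.3021; P(author J) ≈ 0.5614, P(author K) ≈ 0.2007, P(author M) ≈ 0.2379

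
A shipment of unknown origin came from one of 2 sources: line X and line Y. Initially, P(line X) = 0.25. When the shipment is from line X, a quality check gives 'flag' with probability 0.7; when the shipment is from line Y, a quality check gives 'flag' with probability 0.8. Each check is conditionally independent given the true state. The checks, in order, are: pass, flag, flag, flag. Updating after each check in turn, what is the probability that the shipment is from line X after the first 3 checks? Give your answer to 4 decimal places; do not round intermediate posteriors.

After 'pass': P(line X) = 0.3·0.2500 / (0.3·0.2500 + 0.2·0.7500) ≈ 0.3333
After 'flag': P(line X) = 0.7·0.3333 / (0.7·0.3333 + 0.8·0.6667) ≈ 0.3043
After 'flag': P(line X) = 0.7·0.3043 / (0.7·0.3043 + 0.8·0.6957) ≈ 0.2768

0.2768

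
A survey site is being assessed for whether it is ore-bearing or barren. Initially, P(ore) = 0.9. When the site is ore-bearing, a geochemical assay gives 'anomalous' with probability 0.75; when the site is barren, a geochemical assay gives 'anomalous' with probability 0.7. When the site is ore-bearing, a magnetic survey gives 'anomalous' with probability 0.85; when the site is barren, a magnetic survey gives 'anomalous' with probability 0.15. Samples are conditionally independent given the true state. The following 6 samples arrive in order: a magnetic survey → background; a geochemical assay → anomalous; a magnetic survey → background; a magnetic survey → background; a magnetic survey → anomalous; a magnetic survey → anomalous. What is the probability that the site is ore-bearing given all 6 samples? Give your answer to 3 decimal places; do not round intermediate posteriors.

After a magnetic survey='background': P(ore) = 0.15·0.9000 / (0.15·0.9000 + 0.85·0.1000) ≈ 0.6136
After a geochemical assay='anomalous': P(ore) = 0.75·0.6136 / (0.75·0.6136 + 0.7·0.3864) ≈ 0.6299
After a magnetic survey='background': P(ore) = 0.15·0.6299 / (0.15·0.6299 + 0.85·0.3701) ≈ 0.2309
After a magnetic survey='background': P(ore) = 0.15·0.2309 / (0.15·0.2309 + 0.85·0.7691) ≈ 0.0503
After a magnetic survey='anomalous': P(ore) = 0.85·0.0503 / (0.85·0.0503 + 0.15·0.9497) ≈ 0.2309
After a magnetic survey='anomalous': P(ore) = 0.85·0.2309 / (0.85·0.2309 + 0.15·0.7691) ≈ 0.6299

0.630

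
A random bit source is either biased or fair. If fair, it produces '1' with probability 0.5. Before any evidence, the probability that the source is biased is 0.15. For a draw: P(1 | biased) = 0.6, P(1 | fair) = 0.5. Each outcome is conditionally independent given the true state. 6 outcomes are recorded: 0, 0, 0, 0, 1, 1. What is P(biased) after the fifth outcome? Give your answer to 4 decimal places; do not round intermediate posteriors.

After '0': P(biased) = 0.4·0.1500 / (0.4·0.1500 + 0.5·0.8500) ≈ 0.1237
After '0': P(biased) = 0.4·0.1237 / (0.4·0.1237 + 0.5·0.8763) ≈ 0.1015
After '0': P(biased) = 0.4·0.1015 / (0.4·0.1015 + 0.5·0.8985) ≈ 0.0829
After '0': P(biased) = 0.4·0.0829 / (0.4·0.0829 + 0.5·0.9171) ≈ 0.0674
After '1': P(biased) = 0.6·0.0674 / (0.6·0.0674 + 0.5·0.9326) ≈ 0.0798

0.0798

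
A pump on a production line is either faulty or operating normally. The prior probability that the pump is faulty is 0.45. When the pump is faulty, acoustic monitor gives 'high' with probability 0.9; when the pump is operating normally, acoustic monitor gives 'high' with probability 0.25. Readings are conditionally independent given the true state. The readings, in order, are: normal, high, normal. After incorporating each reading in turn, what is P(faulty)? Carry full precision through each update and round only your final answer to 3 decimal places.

0.050

After 'normal': P(faulty) = 0.1·0.4500 / (0.1·0.4500 + 0.75·0.5500) ≈ 0.0984
After 'high': P(faulty) = 0.9·0.0984 / (0.9·0.0984 + 0.25·0.9016) ≈ 0.2820
After 'normal': P(faulty) = 0.1·0.2820 / (0.1·0.2820 + 0.75·0.7180) ≈ 0.0498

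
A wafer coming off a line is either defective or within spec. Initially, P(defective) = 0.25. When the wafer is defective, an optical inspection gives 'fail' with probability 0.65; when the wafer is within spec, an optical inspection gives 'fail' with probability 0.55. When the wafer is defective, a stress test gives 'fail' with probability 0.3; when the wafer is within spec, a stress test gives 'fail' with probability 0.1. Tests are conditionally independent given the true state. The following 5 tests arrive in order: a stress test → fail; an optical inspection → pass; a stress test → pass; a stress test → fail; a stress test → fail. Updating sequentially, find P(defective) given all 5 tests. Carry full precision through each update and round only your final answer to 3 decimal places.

0.845

After a stress test='fail': P(defective) = 0.3·0.2500 / (0.3·0.2500 + 0.1·0.7500) ≈ 0.5000
After an optical inspection='pass': P(defective) = 0.35·0.5000 / (0.35·0.5000 + 0.45·0.5000) ≈ 0.4375
After a stress test='pass': P(defective) = 0.7·0.4375 / (0.7·0.4375 + 0.9·0.5625) ≈ 0.3769
After a stress test='fail': P(defective) = 0.3·0.3769 / (0.3·0.3769 + 0.1·0.6231) ≈ 0.6447
After a stress test='fail': P(defective) = 0.3·0.6447 / (0.3·0.6447 + 0.1·0.3553) ≈ 0.8448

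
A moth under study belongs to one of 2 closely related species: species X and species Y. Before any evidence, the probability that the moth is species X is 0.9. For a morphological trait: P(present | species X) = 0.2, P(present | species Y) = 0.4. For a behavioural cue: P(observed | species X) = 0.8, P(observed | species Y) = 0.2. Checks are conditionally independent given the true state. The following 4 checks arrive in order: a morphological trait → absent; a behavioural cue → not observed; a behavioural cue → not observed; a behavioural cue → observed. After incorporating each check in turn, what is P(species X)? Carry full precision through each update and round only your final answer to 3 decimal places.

0.750

After a morphological trait='absent': P(species X) = 0.8·0.9000 / (0.8·0.9000 + 0.6·0.1000) ≈ 0.9231
After a behavioural cue='not observed': P(species X) = 0.2·0.9231 / (0.2·0.9231 + 0.8·0.0769) ≈ 0.7500
After a behavioural cue='not observed': P(species X) = 0.2·0.7500 / (0.2·0.7500 + 0.8·0.2500) ≈ 0.4286
After a behavioural cue='observed': P(species X) = 0.8·0.4286 / (0.8·0.4286 + 0.2·0.5714) ≈ 0.7500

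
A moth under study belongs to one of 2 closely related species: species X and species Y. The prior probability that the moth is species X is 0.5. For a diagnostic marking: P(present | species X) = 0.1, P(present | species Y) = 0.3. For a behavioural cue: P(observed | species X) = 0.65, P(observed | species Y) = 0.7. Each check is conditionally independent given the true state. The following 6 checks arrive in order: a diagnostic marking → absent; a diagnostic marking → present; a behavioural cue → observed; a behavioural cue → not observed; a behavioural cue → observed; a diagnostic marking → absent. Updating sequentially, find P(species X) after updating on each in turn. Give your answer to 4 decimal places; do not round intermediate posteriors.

Apply Bayes' rule sequentially, carrying P(species X) forward.
After a diagnostic marking='absent': P(species X) = 0.9·0.5000 / (0.9·0.5000 + 0.7·0.5000) ≈ 0.5625
After a diagnostic marking='present': P(species X) = 0.1·0.5625 / (0.1·0.5625 + 0.3·0.4375) ≈ 0.3000
After a behavioural cue='observed': P(species X) = 0.65·0.3000 / (0.65·0.3000 + 0.7·0.7000) ≈ 0.2847
After a behavioural cue='not observed': P(species X) = 0.35·0.2847 / (0.35·0.2847 + 0.3·0.7153) ≈ 0.3171
After a behavioural cue='observed': P(species X) = 0.65·0.3171 / (0.65·0.3171 + 0.7·0.6829) ≈ 0.3012
After a diagnostic marking='absent': P(species X) = 0.9·0.3012 / (0.9·0.3012 + 0.7·0.6988) ≈ 0.3566

0.3566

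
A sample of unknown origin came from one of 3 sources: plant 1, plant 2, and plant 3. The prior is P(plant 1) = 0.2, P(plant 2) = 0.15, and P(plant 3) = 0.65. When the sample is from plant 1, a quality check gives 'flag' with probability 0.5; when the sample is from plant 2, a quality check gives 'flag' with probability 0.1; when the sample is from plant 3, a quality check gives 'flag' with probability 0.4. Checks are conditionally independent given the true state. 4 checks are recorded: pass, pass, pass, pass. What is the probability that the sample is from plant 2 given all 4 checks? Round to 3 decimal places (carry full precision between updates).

0.504

After 'pass': normaliser = 0.5·0.2000 + 0.9·0.1500 + 0.6·0.6500; P(plant 1) ≈ 0.1600, P(plant 2) ≈ 0.2160, P(plant 3) ≈ 0.6240
After 'pass': normaliser = 0.5·0.1600 + 0.9·0.2160 + 0.6·0.6240; P(plant 1) ≈ 0.1233, P(plant 2) ≈ 0.2996, P(plant 3) ≈ 0.5771
After 'pass': normaliser = 0.5·0.1233 + 0.9·0.2996 + 0.6·0.5771; P(plant 1) ≈ 0.0910, P(plant 2) ≈ 0.3980, P(plant 3) ≈ 0.5110
After 'pass': normaliser = 0.5·0.0910 + 0.9·0.3980 + 0.6·0.5110; P(plant 1) ≈ 0.0641, P(plant 2) ≈ 0.5043, P(plant 3) ≈ 0.4317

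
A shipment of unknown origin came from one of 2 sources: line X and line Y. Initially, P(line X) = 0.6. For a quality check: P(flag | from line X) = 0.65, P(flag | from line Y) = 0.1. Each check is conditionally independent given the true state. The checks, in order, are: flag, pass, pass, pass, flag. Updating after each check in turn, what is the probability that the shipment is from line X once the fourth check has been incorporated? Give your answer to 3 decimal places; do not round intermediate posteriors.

0.364

After 'flag': P(line X) = 0.65·0.6000 / (0.65·0.6000 + 0.1·0.4000) ≈ 0.9070
After 'pass': P(line X) = 0.35·0.9070 / (0.35·0.9070 + 0.9·0.0930) ≈ 0.7913
After 'pass': P(line X) = 0.35·0.7913 / (0.35·0.7913 + 0.9·0.2087) ≈ 0.5959
After 'pass': P(line X) = 0.35·0.5959 / (0.35·0.5959 + 0.9·0.4041) ≈ 0.3644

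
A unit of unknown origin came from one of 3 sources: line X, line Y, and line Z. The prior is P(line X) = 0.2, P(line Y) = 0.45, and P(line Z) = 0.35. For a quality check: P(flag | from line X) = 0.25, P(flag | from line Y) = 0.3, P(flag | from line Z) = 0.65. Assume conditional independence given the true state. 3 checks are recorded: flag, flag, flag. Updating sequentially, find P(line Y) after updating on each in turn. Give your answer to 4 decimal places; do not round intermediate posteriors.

0.1091

Apply Bayes' rule sequentially, carrying P(line Y) forward.
After 'flag': normaliser = 0.25·0.2000 + 0.3·0.4500 + 0.65·0.3500; P(line X) ≈ 0.1212, P(line Y) ≈ 0.3273, P(line Z) ≈ 0.5515
After 'flag': normaliser = 0.25·0.1212 + 0.3·0.3273 + 0.65·0.5515; P(line X) ≈ 0.0622, P(line Y) ≈ 0.2016, P(line Z) ≈ 0.7362
After 'flag': normaliser = 0.25·0.0622 + 0.3·0.2016 + 0.65·0.7362; P(line X) ≈ 0.0281, P(line Y) ≈ 0.1091, P(line Z) ≈ 0.8629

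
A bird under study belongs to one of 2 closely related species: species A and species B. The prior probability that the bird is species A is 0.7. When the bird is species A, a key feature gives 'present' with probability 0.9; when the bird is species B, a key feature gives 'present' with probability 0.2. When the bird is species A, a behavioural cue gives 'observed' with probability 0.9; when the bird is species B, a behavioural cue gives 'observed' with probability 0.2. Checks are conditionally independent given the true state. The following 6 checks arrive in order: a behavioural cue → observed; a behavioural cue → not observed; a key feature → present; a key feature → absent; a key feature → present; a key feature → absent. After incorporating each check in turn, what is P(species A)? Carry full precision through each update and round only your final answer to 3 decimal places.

After a behavioural cue='observed': P(species A) = 0.9·0.7000 / (0.9·0.7000 + 0.2·0.3000) ≈ 0.9130
After a behavioural cue='not observed': P(species A) = 0.1·0.9130 / (0.1·0.9130 + 0.8·0.0870) ≈ 0.5676
After a key feature='present': P(species A) = 0.9·0.5676 / (0.9·0.5676 + 0.2·0.4324) ≈ 0.8552
After a key feature='absent': P(species A) = 0.1·0.8552 / (0.1·0.8552 + 0.8·0.1448) ≈ 0.4247
After a key feature='present': P(species A) = 0.9·0.4247 / (0.9·0.4247 + 0.2·0.5753) ≈ 0.7686
After a key feature='absent': P(species A) = 0.1·0.7686 / (0.1·0.7686 + 0.8·0.2314) ≈ 0.2934

0.293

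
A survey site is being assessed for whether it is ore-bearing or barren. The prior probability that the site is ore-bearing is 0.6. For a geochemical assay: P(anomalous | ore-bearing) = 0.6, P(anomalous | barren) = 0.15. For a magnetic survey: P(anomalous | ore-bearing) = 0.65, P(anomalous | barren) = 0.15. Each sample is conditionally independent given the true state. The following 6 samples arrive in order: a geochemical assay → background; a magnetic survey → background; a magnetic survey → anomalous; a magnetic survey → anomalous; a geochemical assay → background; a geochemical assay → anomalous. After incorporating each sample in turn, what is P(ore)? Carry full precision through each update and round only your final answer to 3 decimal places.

After a geochemical assay='background': P(ore) = 0.4·0.6000 / (0.4·0.6000 + 0.85·0.4000) ≈ 0.4138
After a magnetic survey='background': P(ore) = 0.35·0.4138 / (0.35·0.4138 + 0.85·0.5862) ≈ 0.2252
After a magnetic survey='anomalous': P(ore) = 0.65·0.2252 / (0.65·0.2252 + 0.15·0.7748) ≈ 0.5574
After a magnetic survey='anomalous': P(ore) = 0.65·0.5574 / (0.65·0.5574 + 0.15·0.4426) ≈ 0.8452
After a geochemical assay='background': P(ore) = 0.4·0.8452 / (0.4·0.8452 + 0.85·0.1548) ≈ 0.7198
After a geochemical assay='anomalous': P(ore) = 0.6·0.7198 / (0.6·0.7198 + 0.15·0.2802) ≈ 0.9113

0.911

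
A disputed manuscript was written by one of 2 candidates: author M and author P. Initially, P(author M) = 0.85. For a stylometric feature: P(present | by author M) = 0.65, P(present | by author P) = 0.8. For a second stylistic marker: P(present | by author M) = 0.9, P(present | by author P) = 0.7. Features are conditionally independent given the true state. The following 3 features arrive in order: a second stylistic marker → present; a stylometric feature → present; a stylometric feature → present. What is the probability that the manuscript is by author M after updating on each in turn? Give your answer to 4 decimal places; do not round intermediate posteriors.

0.8279

Apply Bayes' rule sequentially, carrying P(author M) forward.
After a second stylistic marker='present': P(author M) = 0.9·0.8500 / (0.9·0.8500 + 0.7·0.1500) ≈ 0.8793
After a stylometric feature='present': P(author M) = 0.65·0.8793 / (0.65·0.8793 + 0.8·0.1207) ≈ 0.8555
After a stylometric feature='present': P(author M) = 0.65·0.8555 / (0.65·0.8555 + 0.8·0.1445) ≈ 0.8279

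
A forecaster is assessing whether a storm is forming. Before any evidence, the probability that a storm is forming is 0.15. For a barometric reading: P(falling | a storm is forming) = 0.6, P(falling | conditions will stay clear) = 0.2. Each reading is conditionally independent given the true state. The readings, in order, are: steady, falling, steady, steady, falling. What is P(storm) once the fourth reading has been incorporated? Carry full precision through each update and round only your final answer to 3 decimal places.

Each posterior becomes the prior for the next update.
After 'steady': P(storm) = 0.4·0.1500 / (0.4·0.1500 + 0.8·0.8500) ≈ 0.0811
After 'falling': P(storm) = 0.6·0.0811 / (0.6·0.0811 + 0.2·0.9189) ≈ 0.2093
After 'steady': P(storm) = 0.4·0.2093 / (0.4·0.2093 + 0.8·0.7907) ≈ 0.1169
After 'steady': P(storm) = 0.4·0.1169 / (0.4·0.1169 + 0.8·0.8831) ≈ 0.0621

0.062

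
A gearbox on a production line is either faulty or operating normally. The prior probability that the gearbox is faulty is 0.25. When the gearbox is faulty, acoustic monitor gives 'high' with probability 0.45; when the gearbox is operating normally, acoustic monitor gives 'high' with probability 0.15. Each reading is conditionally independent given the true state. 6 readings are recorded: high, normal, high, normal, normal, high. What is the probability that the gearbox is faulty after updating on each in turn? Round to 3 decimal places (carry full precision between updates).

After 'high': P(faulty) = 0.45·0.2500 / (0.45·0.2500 + 0.15·0.7500) ≈ 0.5000
After 'normal': P(faulty) = 0.55·0.5000 / (0.55·0.5000 + 0.85·0.5000) ≈ 0.3929
After 'high': P(faulty) = 0.45·0.3929 / (0.45·0.3929 + 0.15·0.6071) ≈ 0.6600
After 'normal': P(faulty) = 0.55·0.6600 / (0.55·0.6600 + 0.85·0.3400) ≈ 0.5567
After 'normal': P(faulty) = 0.55·0.5567 / (0.55·0.5567 + 0.85·0.4433) ≈ 0.4483
After 'high': P(faulty) = 0.45·0.4483 / (0.45·0.4483 + 0.15·0.5517) ≈ 0.7092

0.709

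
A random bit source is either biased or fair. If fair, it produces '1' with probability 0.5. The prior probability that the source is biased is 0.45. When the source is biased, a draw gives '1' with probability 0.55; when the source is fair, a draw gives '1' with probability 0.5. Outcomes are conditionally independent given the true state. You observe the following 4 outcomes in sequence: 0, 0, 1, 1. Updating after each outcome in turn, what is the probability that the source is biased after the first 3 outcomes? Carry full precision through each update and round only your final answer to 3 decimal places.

After '0': P(biased) = 0.45·0.4500 / (0.45·0.4500 + 0.5·0.5500) ≈ 0.4241
After '0': P(biased) = 0.45·0.4241 / (0.45·0.4241 + 0.5·0.5759) ≈ 0.3986
After '1': P(biased) = 0.55·0.3986 / (0.55·0.3986 + 0.5·0.6014) ≈ 0.4216

0.422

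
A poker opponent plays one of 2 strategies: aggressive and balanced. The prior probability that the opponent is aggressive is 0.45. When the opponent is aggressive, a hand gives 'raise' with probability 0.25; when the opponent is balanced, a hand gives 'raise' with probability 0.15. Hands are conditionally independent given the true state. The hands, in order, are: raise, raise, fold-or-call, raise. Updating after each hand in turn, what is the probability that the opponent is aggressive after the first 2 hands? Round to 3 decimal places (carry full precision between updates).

After 'raise': P(aggressive) = 0.25·0.4500 / (0.25·0.4500 + 0.15·0.5500) ≈ 0.5769
After 'raise': P(aggressive) = 0.25·0.5769 / (0.25·0.5769 + 0.15·0.4231) ≈ 0.6944

0.694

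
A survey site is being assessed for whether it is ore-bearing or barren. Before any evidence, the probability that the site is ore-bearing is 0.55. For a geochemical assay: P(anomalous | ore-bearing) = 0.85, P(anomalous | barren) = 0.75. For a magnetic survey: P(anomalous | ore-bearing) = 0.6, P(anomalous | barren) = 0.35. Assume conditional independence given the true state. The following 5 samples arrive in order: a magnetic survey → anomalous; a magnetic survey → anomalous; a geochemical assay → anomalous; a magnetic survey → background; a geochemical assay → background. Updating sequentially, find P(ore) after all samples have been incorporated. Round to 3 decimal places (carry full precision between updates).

After a magnetic survey='anomalous': P(ore) = 0.6·0.5500 / (0.6·0.5500 + 0.35·0.4500) ≈ 0.6769
After a magnetic survey='anomalous': P(ore) = 0.6·0.6769 / (0.6·0.6769 + 0.35·0.3231) ≈ 0.7822
After a geochemical assay='anomalous': P(ore) = 0.85·0.7822 / (0.85·0.7822 + 0.75·0.2178) ≈ 0.8028
After a magnetic survey='background': P(ore) = 0.4·0.8028 / (0.4·0.8028 + 0.65·0.1972) ≈ 0.7147
After a geochemical assay='background': P(ore) = 0.15·0.7147 / (0.15·0.7147 + 0.25·0.2853) ≈ 0.6005

0.600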